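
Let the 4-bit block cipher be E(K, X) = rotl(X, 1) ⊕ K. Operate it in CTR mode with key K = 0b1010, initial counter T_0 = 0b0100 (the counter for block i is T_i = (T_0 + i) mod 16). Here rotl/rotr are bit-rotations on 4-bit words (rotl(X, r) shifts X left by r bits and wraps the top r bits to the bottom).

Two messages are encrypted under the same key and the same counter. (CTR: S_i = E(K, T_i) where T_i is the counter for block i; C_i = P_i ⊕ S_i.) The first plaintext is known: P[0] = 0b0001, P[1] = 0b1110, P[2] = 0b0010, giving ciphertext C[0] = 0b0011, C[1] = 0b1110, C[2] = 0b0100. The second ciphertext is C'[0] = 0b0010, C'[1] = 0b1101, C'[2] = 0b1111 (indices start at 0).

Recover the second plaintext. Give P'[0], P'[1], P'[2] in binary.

In CTR with a reused counter, both messages share the same keystream S_i, so C_i ⊕ C'_i = P_i ⊕ P'_i and thus P'_i = P_i ⊕ C_i ⊕ C'_i.
P'[0]: 0b0001 ⊕ 0b0011 ⊕ 0b0010 = 0b0000.
P'[1]: 0b1110 ⊕ 0b1110 ⊕ 0b1101 = 0b1101.
P'[2]: 0b0010 ⊕ 0b0100 ⊕ 0b1111 = 0b1001.

P'[0] = 0b0000, P'[1] = 0b1101, P'[2] = 0b1001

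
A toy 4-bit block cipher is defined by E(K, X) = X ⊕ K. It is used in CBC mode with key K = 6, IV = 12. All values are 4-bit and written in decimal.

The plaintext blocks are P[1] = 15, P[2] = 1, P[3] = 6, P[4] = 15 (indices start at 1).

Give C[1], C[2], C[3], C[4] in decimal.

CBC encryption: C_i = E(K, P_i ⊕ C_{i−1}), with C_{0} = IV.
C[1]: P[1] ⊕ 12 = 3; E(K, 3) = 5.
C[2]: P[2] ⊕ 5 = 4; E(K, 4) = 2.
C[3]: P[3] ⊕ 2 = 4; E(K, 4) = 2.
C[4]: P[4] ⊕ 2 = 13; E(K, 13) = 11.

C[1] = 5, C[2] = 2, C[3] = 2, C[4] = 11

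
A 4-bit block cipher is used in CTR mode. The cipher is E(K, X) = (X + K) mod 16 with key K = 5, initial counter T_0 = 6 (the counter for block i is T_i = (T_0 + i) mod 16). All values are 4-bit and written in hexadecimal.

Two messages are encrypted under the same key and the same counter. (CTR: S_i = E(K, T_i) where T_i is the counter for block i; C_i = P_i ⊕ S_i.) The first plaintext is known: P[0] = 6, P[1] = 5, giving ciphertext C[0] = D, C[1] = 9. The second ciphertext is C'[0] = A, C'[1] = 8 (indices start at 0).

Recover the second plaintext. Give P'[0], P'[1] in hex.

In CTR with a reused counter, both messages share the same keystream S_i, so C_i ⊕ C'_i = P_i ⊕ P'_i and thus P'_i = P_i ⊕ C_i ⊕ C'_i.
P'[0]: 6 ⊕ D ⊕ A = 1.
P'[1]: 5 ⊕ 9 ⊕ 8 = 4.

P'[0] = 1, P'[1] = 4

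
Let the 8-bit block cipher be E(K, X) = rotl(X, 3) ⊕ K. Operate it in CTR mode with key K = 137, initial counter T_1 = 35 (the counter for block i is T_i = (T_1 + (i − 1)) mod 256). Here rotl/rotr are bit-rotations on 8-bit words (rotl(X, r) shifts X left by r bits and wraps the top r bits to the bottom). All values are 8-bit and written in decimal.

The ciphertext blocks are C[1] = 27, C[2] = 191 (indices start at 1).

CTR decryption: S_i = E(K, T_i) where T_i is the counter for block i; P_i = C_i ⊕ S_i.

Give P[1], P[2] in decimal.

P[1] = 139, P[2] = 23

P[1]: T = 35, S = E(K, T) = 144; 27 ⊕ 144 = 139.
P[2]: T = 36, S = E(K, T) = 168; 191 ⊕ 168 = 23.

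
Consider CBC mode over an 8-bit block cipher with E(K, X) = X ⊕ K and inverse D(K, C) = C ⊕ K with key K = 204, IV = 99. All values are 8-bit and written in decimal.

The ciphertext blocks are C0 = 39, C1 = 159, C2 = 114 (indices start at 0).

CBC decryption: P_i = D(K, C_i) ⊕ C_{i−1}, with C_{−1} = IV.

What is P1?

P1: D(K, 159) = 83; 83 ⊕ 39 = 116.

P1 = 116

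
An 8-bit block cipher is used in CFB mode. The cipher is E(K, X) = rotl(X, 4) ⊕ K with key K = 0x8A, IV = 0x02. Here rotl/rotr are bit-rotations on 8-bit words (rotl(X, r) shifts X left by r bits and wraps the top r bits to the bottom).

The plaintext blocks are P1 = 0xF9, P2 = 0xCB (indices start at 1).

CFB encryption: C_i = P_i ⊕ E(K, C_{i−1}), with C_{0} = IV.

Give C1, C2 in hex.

C1: E(K, 0x02) = 0xAA; 0xF9 ⊕ 0xAA = 0x53.
C2: E(K, 0x53) = 0xBF; 0xCB ⊕ 0xBF = 0x74.

C1 = 0x53, C2 = 0x74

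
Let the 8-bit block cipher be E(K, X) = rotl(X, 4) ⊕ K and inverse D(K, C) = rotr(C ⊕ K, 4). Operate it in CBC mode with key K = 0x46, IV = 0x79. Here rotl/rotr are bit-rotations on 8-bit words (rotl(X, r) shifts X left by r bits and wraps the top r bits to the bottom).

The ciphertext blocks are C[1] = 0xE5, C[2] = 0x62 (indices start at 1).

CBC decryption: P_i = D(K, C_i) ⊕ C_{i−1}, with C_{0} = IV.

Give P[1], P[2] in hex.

P[1] = 0x43, P[2] = 0xA7

P[1]: D(K, 0xE5) = 0x3A; 0x3A ⊕ 0x79 = 0x43.
P[2]: D(K, 0x62) = 0x42; 0x42 ⊕ 0xE5 = 0xA7.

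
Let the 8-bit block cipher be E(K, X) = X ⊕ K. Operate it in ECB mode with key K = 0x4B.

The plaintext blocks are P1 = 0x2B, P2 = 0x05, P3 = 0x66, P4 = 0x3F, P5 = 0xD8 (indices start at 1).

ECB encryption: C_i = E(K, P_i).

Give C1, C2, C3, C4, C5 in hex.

C1 = 0x60, C2 = 0x4E, C3 = 0x2D, C4 = 0x74, C5 = 0x93

C1: E(K, 0x2B) = 0x60.
C2: E(K, 0x05) = 0x4E.
C3: E(K, 0x66) = 0x2D.
C4: E(K, 0x3F) = 0x74.
C5: E(K, 0xD8) = 0x93.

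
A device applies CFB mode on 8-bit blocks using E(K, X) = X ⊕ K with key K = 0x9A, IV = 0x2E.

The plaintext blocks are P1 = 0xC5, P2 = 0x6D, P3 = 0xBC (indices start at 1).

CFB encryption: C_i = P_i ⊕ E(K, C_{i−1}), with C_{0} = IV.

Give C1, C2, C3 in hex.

C1 = 0x71, C2 = 0x86, C3 = 0xA0

C1: E(K, 0x2E) = 0xB4; 0xC5 ⊕ 0xB4 = 0x71.
C2: E(K, 0x71) = 0xEB; 0x6D ⊕ 0xEB = 0x86.
C3: E(K, 0x86) = 0x1C; 0xBC ⊕ 0x1C = 0xA0.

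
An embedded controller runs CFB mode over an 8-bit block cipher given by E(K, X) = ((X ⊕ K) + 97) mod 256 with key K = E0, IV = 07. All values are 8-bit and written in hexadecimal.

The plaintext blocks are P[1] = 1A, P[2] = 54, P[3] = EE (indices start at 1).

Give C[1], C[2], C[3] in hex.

C[1] = 64, C[2] = 4F, C[3] = A8

CFB encryption: C_i = P_i ⊕ E(K, C_{i−1}), with C_{0} = IV.
C[1]: E(K, 07) = 7E; 1A ⊕ 7E = 64.
C[2]: E(K, 64) = 1B; 54 ⊕ 1B = 4F.
C[3]: E(K, 4F) = 46; EE ⊕ 46 = A8.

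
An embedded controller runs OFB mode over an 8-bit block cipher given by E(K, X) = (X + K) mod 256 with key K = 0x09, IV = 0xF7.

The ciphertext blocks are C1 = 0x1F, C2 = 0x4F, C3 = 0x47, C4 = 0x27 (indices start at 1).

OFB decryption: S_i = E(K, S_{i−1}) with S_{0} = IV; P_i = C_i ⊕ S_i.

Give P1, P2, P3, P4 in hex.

P1: S = E(K, 0xF7) = 0x00; 0x1F ⊕ 0x00 = 0x1F.
P2: S = E(K, 0x00) = 0x09; 0x4F ⊕ 0x09 = 0x46.
P3: S = E(K, 0x09) = 0x12; 0x47 ⊕ 0x12 = 0x55.
P4: S = E(K, 0x12) = 0x1B; 0x27 ⊕ 0x1B = 0x3C.

P1 = 0x1F, P2 = 0x46, P3 = 0x55, P4 = 0x3C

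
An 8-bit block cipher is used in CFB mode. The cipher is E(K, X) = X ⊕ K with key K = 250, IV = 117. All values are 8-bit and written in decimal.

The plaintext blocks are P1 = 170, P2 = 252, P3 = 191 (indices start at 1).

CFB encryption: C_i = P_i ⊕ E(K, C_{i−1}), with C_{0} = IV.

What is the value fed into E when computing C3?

35

C1: E(K, 117) = 143; 170 ⊕ 143 = 37.
C2: E(K, 37) = 223; 252 ⊕ 223 = 35.
C3: E(K, 35) = 217; 191 ⊕ 217 = 102.
So the input to E for block 3 is 35.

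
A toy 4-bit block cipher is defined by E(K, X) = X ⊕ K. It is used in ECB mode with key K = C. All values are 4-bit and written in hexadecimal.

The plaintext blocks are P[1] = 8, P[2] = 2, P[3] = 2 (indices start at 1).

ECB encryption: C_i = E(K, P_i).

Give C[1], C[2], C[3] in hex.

C[1] = 4, C[2] = E, C[3] = E

C[1]: E(K, 8) = 4.
C[2]: E(K, 2) = E.
C[3]: E(K, 2) = E.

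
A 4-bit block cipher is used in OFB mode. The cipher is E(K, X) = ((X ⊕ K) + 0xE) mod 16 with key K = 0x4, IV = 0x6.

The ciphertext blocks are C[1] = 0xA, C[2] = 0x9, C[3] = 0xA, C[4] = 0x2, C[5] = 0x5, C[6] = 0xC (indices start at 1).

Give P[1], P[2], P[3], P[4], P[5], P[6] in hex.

OFB decryption: S_i = E(K, S_{i−1}) with S_{0} = IV; P_i = C_i ⊕ S_i.
P[1]: S = E(K, 0x6) = 0x0; 0xA ⊕ 0x0 = 0xA.
P[2]: S = E(K, 0x0) = 0x2; 0x9 ⊕ 0x2 = 0xB.
P[3]: S = E(K, 0x2) = 0x4; 0xA ⊕ 0x4 = 0xE.
P[4]: S = E(K, 0x4) = 0xE; 0x2 ⊕ 0xE = 0xC.
P[5]: S = E(K, 0xE) = 0x8; 0x5 ⊕ 0x8 = 0xD.
P[6]: S = E(K, 0x8) = 0xA; 0xC ⊕ 0xA = 0x6.

P[1] = 0xA, P[2] = 0xB, P[3] = 0xE, P[4] = 0xC, P[5] = 0xD, P[6] = 0x6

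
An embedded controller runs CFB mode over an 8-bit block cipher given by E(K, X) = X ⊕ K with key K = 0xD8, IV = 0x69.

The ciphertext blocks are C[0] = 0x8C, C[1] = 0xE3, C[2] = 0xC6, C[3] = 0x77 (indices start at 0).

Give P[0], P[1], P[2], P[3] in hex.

P[0] = 0x3D, P[1] = 0xB7, P[2] = 0xFD, P[3] = 0x69

CFB decryption: P_i = C_i ⊕ E(K, C_{i−1}), with C_{−1} = IV.
P[0]: E(K, 0x69) = 0xB1; 0x8C ⊕ 0xB1 = 0x3D.
P[1]: E(K, 0x8C) = 0x54; 0xE3 ⊕ 0x54 = 0xB7.
P[2]: E(K, 0xE3) = 0x3B; 0xC6 ⊕ 0x3B = 0xFD.
P[3]: E(K, 0xC6) = 0x1E; 0x77 ⊕ 0x1E = 0x69.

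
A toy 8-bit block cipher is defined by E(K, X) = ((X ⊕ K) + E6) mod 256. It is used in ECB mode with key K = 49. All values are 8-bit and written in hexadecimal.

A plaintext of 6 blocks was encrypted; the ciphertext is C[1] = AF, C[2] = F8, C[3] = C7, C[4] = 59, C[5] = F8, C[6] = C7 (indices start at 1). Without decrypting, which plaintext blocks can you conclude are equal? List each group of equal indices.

ECB encrypts each block independently with the same key, so equal ciphertext blocks imply equal plaintext blocks.
C[2] = C[5] = F8, so P[2] = P[5].
C[3] = C[6] = C7, so P[3] = P[6].

P[2] = P[5]; P[3] = P[6]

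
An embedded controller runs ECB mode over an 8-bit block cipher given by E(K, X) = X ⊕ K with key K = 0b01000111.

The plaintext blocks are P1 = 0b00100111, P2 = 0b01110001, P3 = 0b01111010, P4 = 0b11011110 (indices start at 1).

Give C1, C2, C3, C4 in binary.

C1 = 0b01100000, C2 = 0b00110110, C3 = 0b00111101, C4 = 0b10011001

ECB encryption: C_i = E(K, P_i).
C1: E(K, 0b00100111) = 0b01100000.
C2: E(K, 0b01110001) = 0b00110110.
C3: E(K, 0b01111010) = 0b00111101.
C4: E(K, 0b11011110) = 0b10011001.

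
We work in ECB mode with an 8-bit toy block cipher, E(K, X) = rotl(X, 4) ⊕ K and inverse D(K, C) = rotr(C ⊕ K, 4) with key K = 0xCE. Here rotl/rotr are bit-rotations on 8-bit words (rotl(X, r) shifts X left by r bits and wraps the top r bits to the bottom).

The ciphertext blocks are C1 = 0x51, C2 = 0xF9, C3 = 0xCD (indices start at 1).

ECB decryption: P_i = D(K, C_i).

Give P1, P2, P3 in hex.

P1 = 0xF9, P2 = 0x73, P3 = 0x30

P1: D(K, 0x51) = 0xF9.
P2: D(K, 0xF9) = 0x73.
P3: D(K, 0xCD) = 0x30.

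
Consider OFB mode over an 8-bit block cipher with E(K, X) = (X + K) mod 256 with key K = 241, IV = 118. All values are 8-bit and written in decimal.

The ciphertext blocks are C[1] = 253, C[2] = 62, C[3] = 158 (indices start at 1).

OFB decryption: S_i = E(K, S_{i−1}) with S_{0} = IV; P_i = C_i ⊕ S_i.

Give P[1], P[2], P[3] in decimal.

P[1]: S = E(K, 118) = 103; 253 ⊕ 103 = 154.
P[2]: S = E(K, 103) = 88; 62 ⊕ 88 = 102.
P[3]: S = E(K, 88) = 73; 158 ⊕ 73 = 215.

P[1] = 154, P[2] = 102, P[3] = 215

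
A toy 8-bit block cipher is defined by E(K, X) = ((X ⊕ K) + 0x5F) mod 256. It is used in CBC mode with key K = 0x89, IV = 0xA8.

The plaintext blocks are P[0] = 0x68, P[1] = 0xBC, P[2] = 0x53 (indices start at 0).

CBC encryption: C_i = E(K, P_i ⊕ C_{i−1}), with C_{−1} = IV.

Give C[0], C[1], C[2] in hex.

C[0] = 0xA8, C[1] = 0xFC, C[2] = 0x85

C[0]: P[0] ⊕ 0xA8 = 0xC0; E(K, 0xC0) = 0xA8.
C[1]: P[1] ⊕ 0xA8 = 0x14; E(K, 0x14) = 0xFC.
C[2]: P[2] ⊕ 0xFC = 0xAF; E(K, 0xAF) = 0x85.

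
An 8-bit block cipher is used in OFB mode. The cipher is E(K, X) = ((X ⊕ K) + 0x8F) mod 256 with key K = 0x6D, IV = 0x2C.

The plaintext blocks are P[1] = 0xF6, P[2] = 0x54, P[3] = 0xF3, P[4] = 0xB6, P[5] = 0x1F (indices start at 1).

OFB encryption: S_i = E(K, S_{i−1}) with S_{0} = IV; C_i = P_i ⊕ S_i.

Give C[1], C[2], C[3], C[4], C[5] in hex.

C[1] = 0x26, C[2] = 0x18, C[3] = 0x43, C[4] = 0xDA, C[5] = 0x8F

C[1]: S = E(K, 0x2C) = 0xD0; 0xF6 ⊕ 0xD0 = 0x26.
C[2]: S = E(K, 0xD0) = 0x4C; 0x54 ⊕ 0x4C = 0x18.
C[3]: S = E(K, 0x4C) = 0xB0; 0xF3 ⊕ 0xB0 = 0x43.
C[4]: S = E(K, 0xB0) = 0x6C; 0xB6 ⊕ 0x6C = 0xDA.
C[5]: S = E(K, 0x6C) = 0x90; 0x1F ⊕ 0x90 = 0x8F.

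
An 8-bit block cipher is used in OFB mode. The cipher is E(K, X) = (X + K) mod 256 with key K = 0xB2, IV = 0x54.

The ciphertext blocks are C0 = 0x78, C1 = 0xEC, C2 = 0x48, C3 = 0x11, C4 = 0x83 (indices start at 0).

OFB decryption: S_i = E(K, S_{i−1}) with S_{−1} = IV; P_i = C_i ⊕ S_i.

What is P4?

P0: S = E(K, 0x54) = 0x06; 0x78 ⊕ 0x06 = 0x7E.
P1: S = E(K, 0x06) = 0xB8; 0xEC ⊕ 0xB8 = 0x54.
P2: S = E(K, 0xB8) = 0x6A; 0x48 ⊕ 0x6A = 0x22.
P3: S = E(K, 0x6A) = 0x1C; 0x11 ⊕ 0x1C = 0x0D.
P4: S = E(K, 0x1C) = 0xCE; 0x83 ⊕ 0xCE = 0x4D.

P4 = 0x4D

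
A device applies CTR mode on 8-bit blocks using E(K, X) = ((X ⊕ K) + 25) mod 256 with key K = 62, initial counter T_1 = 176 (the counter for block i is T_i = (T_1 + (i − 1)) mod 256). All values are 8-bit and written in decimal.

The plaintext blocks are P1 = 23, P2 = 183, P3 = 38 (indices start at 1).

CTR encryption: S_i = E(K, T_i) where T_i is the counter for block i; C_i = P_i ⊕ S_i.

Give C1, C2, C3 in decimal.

C1 = 176, C2 = 31, C3 = 131

C1: T = 176, S = E(K, T) = 167; 23 ⊕ 167 = 176.
C2: T = 177, S = E(K, T) = 168; 183 ⊕ 168 = 31.
C3: T = 178, S = E(K, T) = 165; 38 ⊕ 165 = 131.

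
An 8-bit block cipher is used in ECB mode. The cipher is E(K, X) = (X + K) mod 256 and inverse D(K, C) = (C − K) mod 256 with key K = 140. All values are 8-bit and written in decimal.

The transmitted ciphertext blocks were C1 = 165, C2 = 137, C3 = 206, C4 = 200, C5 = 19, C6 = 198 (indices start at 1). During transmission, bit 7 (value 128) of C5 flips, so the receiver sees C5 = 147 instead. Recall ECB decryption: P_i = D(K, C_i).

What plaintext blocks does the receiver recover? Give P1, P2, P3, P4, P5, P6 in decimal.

Only C5 changed, to 147. In ECB, a change in C_i affects only P_i. Decrypting the received ciphertext:
P1: D(K, 165) = 25.
P2: D(K, 137) = 253.
P3: D(K, 206) = 66.
P4: D(K, 200) = 60.
P5: D(K, 147) = 7.
P6: D(K, 198) = 58.
Blocks that differ from the original plaintext: P5.

P1 = 25, P2 = 253, P3 = 66, P4 = 60, P5 = 7, P6 = 58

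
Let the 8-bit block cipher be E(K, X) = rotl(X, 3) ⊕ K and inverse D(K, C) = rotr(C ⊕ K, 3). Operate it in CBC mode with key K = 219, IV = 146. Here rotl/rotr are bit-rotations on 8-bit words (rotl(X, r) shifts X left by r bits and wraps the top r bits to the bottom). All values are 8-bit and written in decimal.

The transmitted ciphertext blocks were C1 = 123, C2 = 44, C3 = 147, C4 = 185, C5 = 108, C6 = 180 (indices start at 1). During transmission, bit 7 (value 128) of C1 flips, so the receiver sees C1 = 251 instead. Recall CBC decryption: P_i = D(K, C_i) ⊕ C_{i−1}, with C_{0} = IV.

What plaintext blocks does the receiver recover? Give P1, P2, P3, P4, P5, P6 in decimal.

Only C1 changed, to 251. In CBC, a change in C_i garbles P_i and flips the same bit in P_{i+1}. Decrypting the received ciphertext:
P1: D(K, 251) = 4; 4 ⊕ 146 = 150.
P2: D(K, 44) = 254; 254 ⊕ 251 = 5.
P3: D(K, 147) = 9; 9 ⊕ 44 = 37.
P4: D(K, 185) = 76; 76 ⊕ 147 = 223.
P5: D(K, 108) = 246; 246 ⊕ 185 = 79.
P6: D(K, 180) = 237; 237 ⊕ 108 = 129.
Blocks that differ from the original plaintext: P1, P2.

P1 = 150, P2 = 5, P3 = 37, P4 = 223, P5 = 79, P6 = 129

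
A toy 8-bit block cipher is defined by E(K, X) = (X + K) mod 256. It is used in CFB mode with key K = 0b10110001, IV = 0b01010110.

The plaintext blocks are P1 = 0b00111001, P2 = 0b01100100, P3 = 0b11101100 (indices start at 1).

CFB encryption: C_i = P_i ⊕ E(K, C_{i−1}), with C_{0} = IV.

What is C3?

C1: E(K, 0b01010110) = 0b00000111; 0b00111001 ⊕ 0b00000111 = 0b00111110.
C2: E(K, 0b00111110) = 0b11101111; 0b01100100 ⊕ 0b11101111 = 0b10001011.
C3: E(K, 0b10001011) = 0b00111100; 0b11101100 ⊕ 0b00111100 = 0b11010000.

C3 = 0b11010000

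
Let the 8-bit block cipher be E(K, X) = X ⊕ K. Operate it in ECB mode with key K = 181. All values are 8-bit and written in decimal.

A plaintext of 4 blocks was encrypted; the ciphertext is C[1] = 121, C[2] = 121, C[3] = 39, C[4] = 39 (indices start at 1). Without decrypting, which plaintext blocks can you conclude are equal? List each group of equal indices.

ECB encrypts each block independently with the same key, so equal ciphertext blocks imply equal plaintext blocks.
C[1] = C[2] = 121, so P[1] = P[2].
C[3] = C[4] = 39, so P[3] = P[4].

P[1] = P[2]; P[3] = P[4]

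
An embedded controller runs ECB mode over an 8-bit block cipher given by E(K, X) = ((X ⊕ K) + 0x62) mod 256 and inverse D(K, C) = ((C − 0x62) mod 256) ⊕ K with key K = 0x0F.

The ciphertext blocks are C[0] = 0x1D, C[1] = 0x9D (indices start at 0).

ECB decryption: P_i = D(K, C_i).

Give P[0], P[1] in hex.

P[0]: D(K, 0x1D) = 0xB4.
P[1]: D(K, 0x9D) = 0x34.

P[0] = 0xB4, P[1] = 0x34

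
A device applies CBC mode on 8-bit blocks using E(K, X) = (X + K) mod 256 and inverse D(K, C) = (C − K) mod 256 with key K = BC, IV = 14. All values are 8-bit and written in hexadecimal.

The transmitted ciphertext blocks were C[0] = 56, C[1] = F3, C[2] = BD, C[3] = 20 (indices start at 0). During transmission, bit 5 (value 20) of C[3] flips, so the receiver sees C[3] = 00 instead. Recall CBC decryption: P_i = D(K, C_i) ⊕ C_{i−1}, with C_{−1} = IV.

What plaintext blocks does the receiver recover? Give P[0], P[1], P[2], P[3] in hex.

Only C[3] changed, to 00. In CBC, a change in C_i garbles P_i and flips the same bit in P_{i+1}. Decrypting the received ciphertext:
P[0]: D(K, 56) = 9A; 9A ⊕ 14 = 8E.
P[1]: D(K, F3) = 37; 37 ⊕ 56 = 61.
P[2]: D(K, BD) = 01; 01 ⊕ F3 = F2.
P[3]: D(K, 00) = 44; 44 ⊕ BD = F9.
Blocks that differ from the original plaintext: P[3].

P[0] = 8E, P[1] = 61, P[2] = F2, P[3] = F9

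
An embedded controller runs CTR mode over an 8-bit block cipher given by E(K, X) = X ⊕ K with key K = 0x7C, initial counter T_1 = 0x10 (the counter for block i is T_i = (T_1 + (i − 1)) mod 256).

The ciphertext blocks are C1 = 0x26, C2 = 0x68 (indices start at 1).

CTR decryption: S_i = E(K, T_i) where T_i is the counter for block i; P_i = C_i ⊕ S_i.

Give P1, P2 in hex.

P1 = 0x4A, P2 = 0x05

P1: T = 0x10, S = E(K, T) = 0x6C; 0x26 ⊕ 0x6C = 0x4A.
P2: T = 0x11, S = E(K, T) = 0x6D; 0x68 ⊕ 0x6D = 0x05.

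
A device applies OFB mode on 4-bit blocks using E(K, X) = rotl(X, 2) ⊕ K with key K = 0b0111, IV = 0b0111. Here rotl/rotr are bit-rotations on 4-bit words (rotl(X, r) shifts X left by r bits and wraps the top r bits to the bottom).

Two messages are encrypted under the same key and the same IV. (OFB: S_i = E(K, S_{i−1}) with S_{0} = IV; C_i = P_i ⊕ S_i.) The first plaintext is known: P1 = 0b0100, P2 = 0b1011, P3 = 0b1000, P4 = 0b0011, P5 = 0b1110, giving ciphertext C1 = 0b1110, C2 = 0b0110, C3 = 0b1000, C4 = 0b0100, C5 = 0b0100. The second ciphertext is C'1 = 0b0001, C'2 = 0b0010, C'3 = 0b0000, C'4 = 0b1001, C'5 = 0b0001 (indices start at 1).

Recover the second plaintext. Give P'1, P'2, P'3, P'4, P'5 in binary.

In OFB with a reused IV, both messages share the same keystream S_i, so C_i ⊕ C'_i = P_i ⊕ P'_i and thus P'_i = P_i ⊕ C_i ⊕ C'_i.
P'1: 0b0100 ⊕ 0b1110 ⊕ 0b0001 = 0b1011.
P'2: 0b1011 ⊕ 0b0110 ⊕ 0b0010 = 0b1111.
P'3: 0b1000 ⊕ 0b1000 ⊕ 0b0000 = 0b0000.
P'4: 0b0011 ⊕ 0b0100 ⊕ 0b1001 = 0b1110.
P'5: 0b1110 ⊕ 0b0100 ⊕ 0b0001 = 0b1011.

P'1 = 0b1011, P'2 = 0b1111, P'3 = 0b0000, P'4 = 0b1110, P'5 = 0b1011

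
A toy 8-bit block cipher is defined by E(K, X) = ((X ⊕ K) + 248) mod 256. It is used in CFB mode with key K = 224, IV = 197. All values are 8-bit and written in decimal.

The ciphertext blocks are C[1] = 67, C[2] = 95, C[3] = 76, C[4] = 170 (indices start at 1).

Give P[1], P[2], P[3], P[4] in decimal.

CFB decryption: P_i = C_i ⊕ E(K, C_{i−1}), with C_{0} = IV.
P[1]: E(K, 197) = 29; 67 ⊕ 29 = 94.
P[2]: E(K, 67) = 155; 95 ⊕ 155 = 196.
P[3]: E(K, 95) = 183; 76 ⊕ 183 = 251.
P[4]: E(K, 76) = 164; 170 ⊕ 164 = 14.

P[1] = 94, P[2] = 196, P[3] = 251, P[4] = 14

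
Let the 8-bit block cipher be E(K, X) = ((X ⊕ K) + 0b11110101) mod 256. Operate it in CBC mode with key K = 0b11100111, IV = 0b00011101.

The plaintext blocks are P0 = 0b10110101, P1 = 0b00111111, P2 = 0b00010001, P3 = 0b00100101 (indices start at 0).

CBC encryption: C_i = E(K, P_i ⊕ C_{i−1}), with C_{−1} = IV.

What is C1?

C0: P0 ⊕ 0b00011101 = 0b10101000; E(K, 0b10101000) = 0b01000100.
C1: P1 ⊕ 0b01000100 = 0b01111011; E(K, 0b01111011) = 0b10010001.

C1 = 0b10010001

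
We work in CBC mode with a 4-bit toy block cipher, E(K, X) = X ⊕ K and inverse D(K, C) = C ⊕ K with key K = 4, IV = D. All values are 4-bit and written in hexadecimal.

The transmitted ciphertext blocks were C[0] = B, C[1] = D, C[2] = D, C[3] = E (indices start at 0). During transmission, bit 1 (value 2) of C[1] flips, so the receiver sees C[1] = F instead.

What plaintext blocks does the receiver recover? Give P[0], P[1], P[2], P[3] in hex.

CBC decryption: P_i = D(K, C_i) ⊕ C_{i−1}, with C_{−1} = IV.
Only C[1] changed, to F. In CBC, a change in C_i garbles P_i and flips the same bit in P_{i+1}. Decrypting the received ciphertext:
P[0]: D(K, B) = F; F ⊕ D = 2.
P[1]: D(K, F) = B; B ⊕ B = 0.
P[2]: D(K, D) = 9; 9 ⊕ F = 6.
P[3]: D(K, E) = A; A ⊕ D = 7.
Blocks that differ from the original plaintext: P[1], P[2].

P[0] = 2, P[1] = 0, P[2] = 6, P[3] = 7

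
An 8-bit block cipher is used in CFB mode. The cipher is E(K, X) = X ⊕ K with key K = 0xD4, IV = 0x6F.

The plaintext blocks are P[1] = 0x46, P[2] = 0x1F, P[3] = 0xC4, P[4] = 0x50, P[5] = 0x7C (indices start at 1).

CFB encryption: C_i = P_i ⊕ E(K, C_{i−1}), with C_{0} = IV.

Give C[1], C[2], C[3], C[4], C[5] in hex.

C[1] = 0xFD, C[2] = 0x36, C[3] = 0x26, C[4] = 0xA2, C[5] = 0x0A

C[1]: E(K, 0x6F) = 0xBB; 0x46 ⊕ 0xBB = 0xFD.
C[2]: E(K, 0xFD) = 0x29; 0x1F ⊕ 0x29 = 0x36.
C[3]: E(K, 0x36) = 0xE2; 0xC4 ⊕ 0xE2 = 0x26.
C[4]: E(K, 0x26) = 0xF2; 0x50 ⊕ 0xF2 = 0xA2.
C[5]: E(K, 0xA2) = 0x76; 0x7C ⊕ 0x76 = 0x0A.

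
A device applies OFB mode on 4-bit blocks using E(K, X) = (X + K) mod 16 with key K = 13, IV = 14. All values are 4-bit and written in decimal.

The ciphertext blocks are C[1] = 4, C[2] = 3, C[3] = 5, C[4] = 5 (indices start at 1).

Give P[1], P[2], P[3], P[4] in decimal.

P[1] = 15, P[2] = 11, P[3] = 0, P[4] = 7

OFB decryption: S_i = E(K, S_{i−1}) with S_{0} = IV; P_i = C_i ⊕ S_i.
P[1]: S = E(K, 14) = 11; 4 ⊕ 11 = 15.
P[2]: S = E(K, 11) = 8; 3 ⊕ 8 = 11.
P[3]: S = E(K, 8) = 5; 5 ⊕ 5 = 0.
P[4]: S = E(K, 5) = 2; 5 ⊕ 2 = 7.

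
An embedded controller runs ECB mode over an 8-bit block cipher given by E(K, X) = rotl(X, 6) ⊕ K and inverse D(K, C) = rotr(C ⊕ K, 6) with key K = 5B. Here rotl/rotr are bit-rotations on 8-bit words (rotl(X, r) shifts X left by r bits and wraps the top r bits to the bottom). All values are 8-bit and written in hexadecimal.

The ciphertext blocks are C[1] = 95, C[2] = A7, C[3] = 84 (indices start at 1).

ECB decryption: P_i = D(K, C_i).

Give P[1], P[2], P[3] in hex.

P[1] = 3B, P[2] = F3, P[3] = 7F

P[1]: D(K, 95) = 3B.
P[2]: D(K, A7) = F3.
P[3]: D(K, 84) = 7F.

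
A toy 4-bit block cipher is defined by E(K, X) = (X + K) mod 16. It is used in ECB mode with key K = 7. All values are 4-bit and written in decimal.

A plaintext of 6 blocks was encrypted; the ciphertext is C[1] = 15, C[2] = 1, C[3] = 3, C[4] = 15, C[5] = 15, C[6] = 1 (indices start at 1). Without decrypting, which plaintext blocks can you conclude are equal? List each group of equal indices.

ECB encrypts each block independently with the same key, so equal ciphertext blocks imply equal plaintext blocks.
C[1] = C[4] = C[5] = 15, so P[1] = P[4] = P[5].
C[2] = C[6] = 1, so P[2] = P[6].

P[1] = P[4] = P[5]; P[2] = P[6]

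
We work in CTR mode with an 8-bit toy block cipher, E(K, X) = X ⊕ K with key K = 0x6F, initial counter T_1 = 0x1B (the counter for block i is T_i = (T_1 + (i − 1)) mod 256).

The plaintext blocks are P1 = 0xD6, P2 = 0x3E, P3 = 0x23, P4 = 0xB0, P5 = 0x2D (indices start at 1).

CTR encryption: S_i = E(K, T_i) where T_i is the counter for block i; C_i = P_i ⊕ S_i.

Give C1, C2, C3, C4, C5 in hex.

C1: T = 0x1B, S = E(K, T) = 0x74; 0xD6 ⊕ 0x74 = 0xA2.
C2: T = 0x1C, S = E(K, T) = 0x73; 0x3E ⊕ 0x73 = 0x4D.
C3: T = 0x1D, S = E(K, T) = 0x72; 0x23 ⊕ 0x72 = 0x51.
C4: T = 0x1E, S = E(K, T) = 0x71; 0xB0 ⊕ 0x71 = 0xC1.
C5: T = 0x1F, S = E(K, T) = 0x70; 0x2D ⊕ 0x70 = 0x5D.

C1 = 0xA2, C2 = 0x4D, C3 = 0x51, C4 = 0xC1, C5 = 0x5D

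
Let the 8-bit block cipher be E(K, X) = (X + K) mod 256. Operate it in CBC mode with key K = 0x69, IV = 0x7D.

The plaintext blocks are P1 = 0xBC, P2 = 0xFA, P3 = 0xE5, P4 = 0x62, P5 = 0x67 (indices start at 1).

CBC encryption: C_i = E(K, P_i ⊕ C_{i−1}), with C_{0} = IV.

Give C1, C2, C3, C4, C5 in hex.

C1 = 0x2A, C2 = 0x39, C3 = 0x45, C4 = 0x90, C5 = 0x60

C1: P1 ⊕ 0x7D = 0xC1; E(K, 0xC1) = 0x2A.
C2: P2 ⊕ 0x2A = 0xD0; E(K, 0xD0) = 0x39.
C3: P3 ⊕ 0x39 = 0xDC; E(K, 0xDC) = 0x45.
C4: P4 ⊕ 0x45 = 0x27; E(K, 0x27) = 0x90.
C5: P5 ⊕ 0x90 = 0xF7; E(K, 0xF7) = 0x60.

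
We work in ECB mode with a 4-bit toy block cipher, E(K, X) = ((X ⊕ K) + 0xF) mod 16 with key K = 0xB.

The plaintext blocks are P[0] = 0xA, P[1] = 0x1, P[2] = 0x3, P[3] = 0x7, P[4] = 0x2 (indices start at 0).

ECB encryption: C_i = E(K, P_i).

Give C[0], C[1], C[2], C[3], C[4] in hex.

C[0] = 0x0, C[1] = 0x9, C[2] = 0x7, C[3] = 0xB, C[4] = 0x8

C[0]: E(K, 0xA) = 0x0.
C[1]: E(K, 0x1) = 0x9.
C[2]: E(K, 0x3) = 0x7.
C[3]: E(K, 0x7) = 0xB.
C[4]: E(K, 0x2) = 0x8.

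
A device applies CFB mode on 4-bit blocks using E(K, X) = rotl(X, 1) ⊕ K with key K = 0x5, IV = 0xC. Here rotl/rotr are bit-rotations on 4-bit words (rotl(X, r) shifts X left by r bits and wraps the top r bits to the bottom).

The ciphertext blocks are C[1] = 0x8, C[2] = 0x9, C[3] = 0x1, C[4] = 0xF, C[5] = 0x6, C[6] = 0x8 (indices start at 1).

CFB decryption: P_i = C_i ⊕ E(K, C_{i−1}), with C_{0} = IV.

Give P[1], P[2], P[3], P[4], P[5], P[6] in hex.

P[1] = 0x4, P[2] = 0xD, P[3] = 0x7, P[4] = 0x8, P[5] = 0xC, P[6] = 0x1

P[1]: E(K, 0xC) = 0xC; 0x8 ⊕ 0xC = 0x4.
P[2]: E(K, 0x8) = 0x4; 0x9 ⊕ 0x4 = 0xD.
P[3]: E(K, 0x9) = 0x6; 0x1 ⊕ 0x6 = 0x7.
P[4]: E(K, 0x1) = 0x7; 0xF ⊕ 0x7 = 0x8.
P[5]: E(K, 0xF) = 0xA; 0x6 ⊕ 0xA = 0xC.
P[6]: E(K, 0x6) = 0x9; 0x8 ⊕ 0x9 = 0x1.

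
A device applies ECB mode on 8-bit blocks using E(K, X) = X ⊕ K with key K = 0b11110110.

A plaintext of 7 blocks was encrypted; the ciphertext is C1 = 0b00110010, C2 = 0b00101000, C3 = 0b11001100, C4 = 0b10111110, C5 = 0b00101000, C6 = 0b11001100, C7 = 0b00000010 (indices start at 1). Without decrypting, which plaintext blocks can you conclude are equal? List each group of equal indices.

P2 = P5; P3 = P6

ECB encrypts each block independently with the same key, so equal ciphertext blocks imply equal plaintext blocks.
C2 = C5 = 0b00101000, so P2 = P5.
C3 = C6 = 0b11001100, so P3 = P6.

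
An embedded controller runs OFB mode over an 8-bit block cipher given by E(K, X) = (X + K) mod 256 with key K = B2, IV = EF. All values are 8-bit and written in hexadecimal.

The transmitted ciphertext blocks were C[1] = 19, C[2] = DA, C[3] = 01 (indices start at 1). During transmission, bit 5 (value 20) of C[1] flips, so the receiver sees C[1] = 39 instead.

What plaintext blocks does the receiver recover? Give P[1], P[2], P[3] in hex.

OFB decryption: S_i = E(K, S_{i−1}) with S_{0} = IV; P_i = C_i ⊕ S_i.
Only C[1] changed, to 39. In OFB, a change in C_i flips the same bit in P_i only; the keystream is unaffected. Decrypting the received ciphertext:
P[1]: S = E(K, EF) = A1; 39 ⊕ A1 = 98.
P[2]: S = E(K, A1) = 53; DA ⊕ 53 = 89.
P[3]: S = E(K, 53) = 05; 01 ⊕ 05 = 04.
Blocks that differ from the original plaintext: P[1].

P[1] = 98, P[2] = 89, P[3] = 04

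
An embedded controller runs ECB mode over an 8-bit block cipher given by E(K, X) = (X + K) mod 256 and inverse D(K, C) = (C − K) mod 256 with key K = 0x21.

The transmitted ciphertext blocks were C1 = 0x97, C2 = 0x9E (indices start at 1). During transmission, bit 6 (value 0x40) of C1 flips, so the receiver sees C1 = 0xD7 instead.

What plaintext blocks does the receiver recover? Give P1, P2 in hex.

ECB decryption: P_i = D(K, C_i).
Only C1 changed, to 0xD7. In ECB, a change in C_i affects only P_i. Decrypting the received ciphertext:
P1: D(K, 0xD7) = 0xB6.
P2: D(K, 0x9E) = 0x7D.
Blocks that differ from the original plaintext: P1.

P1 = 0xB6, P2 = 0x7D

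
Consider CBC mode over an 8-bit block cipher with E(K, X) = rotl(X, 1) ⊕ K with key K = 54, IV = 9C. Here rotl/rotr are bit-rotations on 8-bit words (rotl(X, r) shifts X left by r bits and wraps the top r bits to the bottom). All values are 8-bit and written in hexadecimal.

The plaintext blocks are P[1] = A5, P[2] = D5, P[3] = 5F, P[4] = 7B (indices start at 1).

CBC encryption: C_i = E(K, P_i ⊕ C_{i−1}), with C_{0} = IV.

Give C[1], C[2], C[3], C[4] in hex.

C[1]: P[1] ⊕ 9C = 39; E(K, 39) = 26.
C[2]: P[2] ⊕ 26 = F3; E(K, F3) = B3.
C[3]: P[3] ⊕ B3 = EC; E(K, EC) = 8D.
C[4]: P[4] ⊕ 8D = F6; E(K, F6) = B9.

C[1] = 26, C[2] = B3, C[3] = 8D, C[4] = B9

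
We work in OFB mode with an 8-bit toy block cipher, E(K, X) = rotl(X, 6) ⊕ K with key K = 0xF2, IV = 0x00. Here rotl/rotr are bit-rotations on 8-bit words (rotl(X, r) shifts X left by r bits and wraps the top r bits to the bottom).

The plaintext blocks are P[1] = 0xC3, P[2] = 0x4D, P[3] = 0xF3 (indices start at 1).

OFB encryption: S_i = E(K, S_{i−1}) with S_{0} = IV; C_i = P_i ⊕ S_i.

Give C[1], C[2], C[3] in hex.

C[1]: S = E(K, 0x00) = 0xF2; 0xC3 ⊕ 0xF2 = 0x31.
C[2]: S = E(K, 0xF2) = 0x4E; 0x4D ⊕ 0x4E = 0x03.
C[3]: S = E(K, 0x4E) = 0x61; 0xF3 ⊕ 0x61 = 0x92.

C[1] = 0x31, C[2] = 0x03, C[3] = 0x92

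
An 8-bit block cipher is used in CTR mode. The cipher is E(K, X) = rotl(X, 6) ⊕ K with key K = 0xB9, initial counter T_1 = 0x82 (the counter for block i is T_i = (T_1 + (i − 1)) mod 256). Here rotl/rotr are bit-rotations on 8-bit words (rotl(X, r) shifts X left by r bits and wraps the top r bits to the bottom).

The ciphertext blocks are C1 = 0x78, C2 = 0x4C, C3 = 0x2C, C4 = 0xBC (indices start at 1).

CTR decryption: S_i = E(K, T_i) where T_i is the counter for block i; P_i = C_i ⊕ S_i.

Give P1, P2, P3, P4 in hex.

P1 = 0x61, P2 = 0x15, P3 = 0xB4, P4 = 0x64

P1: T = 0x82, S = E(K, T) = 0x19; 0x78 ⊕ 0x19 = 0x61.
P2: T = 0x83, S = E(K, T) = 0x59; 0x4C ⊕ 0x59 = 0x15.
P3: T = 0x84, S = E(K, T) = 0x98; 0x2C ⊕ 0x98 = 0xB4.
P4: T = 0x85, S = E(K, T) = 0xD8; 0xBC ⊕ 0xD8 = 0x64.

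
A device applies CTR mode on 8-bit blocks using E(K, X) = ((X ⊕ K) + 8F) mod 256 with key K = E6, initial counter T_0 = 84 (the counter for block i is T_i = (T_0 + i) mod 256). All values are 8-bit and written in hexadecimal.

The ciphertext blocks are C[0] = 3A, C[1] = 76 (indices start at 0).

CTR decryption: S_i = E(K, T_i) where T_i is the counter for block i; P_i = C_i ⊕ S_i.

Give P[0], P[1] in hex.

P[0] = CB, P[1] = 84

P[0]: T = 84, S = E(K, T) = F1; 3A ⊕ F1 = CB.
P[1]: T = 85, S = E(K, T) = F2; 76 ⊕ F2 = 84.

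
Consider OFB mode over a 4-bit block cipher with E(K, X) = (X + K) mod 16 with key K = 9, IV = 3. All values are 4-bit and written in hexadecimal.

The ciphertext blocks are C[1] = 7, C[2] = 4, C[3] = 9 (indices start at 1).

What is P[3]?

OFB decryption: S_i = E(K, S_{i−1}) with S_{0} = IV; P_i = C_i ⊕ S_i.
P[1]: S = E(K, 3) = C; 7 ⊕ C = B.
P[2]: S = E(K, C) = 5; 4 ⊕ 5 = 1.
P[3]: S = E(K, 5) = E; 9 ⊕ E = 7.

P[3] = 7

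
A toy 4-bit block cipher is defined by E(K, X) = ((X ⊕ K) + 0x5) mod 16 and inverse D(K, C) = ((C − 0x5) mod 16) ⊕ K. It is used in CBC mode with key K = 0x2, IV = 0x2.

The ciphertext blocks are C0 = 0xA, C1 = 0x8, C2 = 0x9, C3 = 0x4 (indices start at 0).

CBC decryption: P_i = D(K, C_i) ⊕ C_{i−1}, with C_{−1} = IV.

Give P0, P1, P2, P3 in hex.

P0 = 0x5, P1 = 0xB, P2 = 0xE, P3 = 0x4

P0: D(K, 0xA) = 0x7; 0x7 ⊕ 0x2 = 0x5.
P1: D(K, 0x8) = 0x1; 0x1 ⊕ 0xA = 0xB.
P2: D(K, 0x9) = 0x6; 0x6 ⊕ 0x8 = 0xE.
P3: D(K, 0x4) = 0xD; 0xD ⊕ 0x9 = 0x4.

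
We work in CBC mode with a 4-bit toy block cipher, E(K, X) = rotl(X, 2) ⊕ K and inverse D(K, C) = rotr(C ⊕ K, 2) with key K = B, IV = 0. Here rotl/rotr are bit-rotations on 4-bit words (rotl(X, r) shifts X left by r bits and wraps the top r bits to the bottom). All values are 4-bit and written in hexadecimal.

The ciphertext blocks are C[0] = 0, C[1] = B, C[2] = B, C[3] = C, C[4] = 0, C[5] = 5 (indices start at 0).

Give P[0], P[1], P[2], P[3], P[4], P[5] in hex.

P[0] = E, P[1] = 0, P[2] = B, P[3] = 6, P[4] = 2, P[5] = B

CBC decryption: P_i = D(K, C_i) ⊕ C_{i−1}, with C_{−1} = IV.
P[0]: D(K, 0) = E; E ⊕ 0 = E.
P[1]: D(K, B) = 0; 0 ⊕ 0 = 0.
P[2]: D(K, B) = 0; 0 ⊕ B = B.
P[3]: D(K, C) = D; D ⊕ B = 6.
P[4]: D(K, 0) = E; E ⊕ C = 2.
P[5]: D(K, 5) = B; B ⊕ 0 = B.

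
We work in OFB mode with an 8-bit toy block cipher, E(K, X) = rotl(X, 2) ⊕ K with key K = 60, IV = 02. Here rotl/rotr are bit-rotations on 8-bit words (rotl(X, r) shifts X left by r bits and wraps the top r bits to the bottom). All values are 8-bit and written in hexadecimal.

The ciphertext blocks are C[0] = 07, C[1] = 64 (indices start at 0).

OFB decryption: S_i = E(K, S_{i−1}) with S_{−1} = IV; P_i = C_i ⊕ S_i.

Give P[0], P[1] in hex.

P[0] = 6F, P[1] = A5

P[0]: S = E(K, 02) = 68; 07 ⊕ 68 = 6F.
P[1]: S = E(K, 68) = C1; 64 ⊕ C1 = A5.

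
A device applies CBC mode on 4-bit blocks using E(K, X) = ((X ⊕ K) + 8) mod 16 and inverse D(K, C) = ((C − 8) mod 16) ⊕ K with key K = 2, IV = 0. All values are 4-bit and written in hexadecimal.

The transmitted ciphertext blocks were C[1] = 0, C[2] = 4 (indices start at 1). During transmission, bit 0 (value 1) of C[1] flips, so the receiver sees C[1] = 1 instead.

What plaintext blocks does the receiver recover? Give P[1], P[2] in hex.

P[1] = B, P[2] = F

CBC decryption: P_i = D(K, C_i) ⊕ C_{i−1}, with C_{0} = IV.
Only C[1] changed, to 1. In CBC, a change in C_i garbles P_i and flips the same bit in P_{i+1}. Decrypting the received ciphertext:
P[1]: D(K, 1) = B; B ⊕ 0 = B.
P[2]: D(K, 4) = E; E ⊕ 1 = F.
Blocks that differ from the original plaintext: P[1], P[2].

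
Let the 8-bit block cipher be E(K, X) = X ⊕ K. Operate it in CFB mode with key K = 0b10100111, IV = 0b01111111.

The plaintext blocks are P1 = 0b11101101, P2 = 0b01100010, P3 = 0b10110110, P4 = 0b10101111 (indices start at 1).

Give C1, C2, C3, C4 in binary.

C1 = 0b00110101, C2 = 0b11110000, C3 = 0b11100001, C4 = 0b11101001

CFB encryption: C_i = P_i ⊕ E(K, C_{i−1}), with C_{0} = IV.
C1: E(K, 0b01111111) = 0b11011000; 0b11101101 ⊕ 0b11011000 = 0b00110101.
C2: E(K, 0b00110101) = 0b10010010; 0b01100010 ⊕ 0b10010010 = 0b11110000.
C3: E(K, 0b11110000) = 0b01010111; 0b10110110 ⊕ 0b01010111 = 0b11100001.
C4: E(K, 0b11100001) = 0b01000110; 0b10101111 ⊕ 0b01000110 = 0b11101001.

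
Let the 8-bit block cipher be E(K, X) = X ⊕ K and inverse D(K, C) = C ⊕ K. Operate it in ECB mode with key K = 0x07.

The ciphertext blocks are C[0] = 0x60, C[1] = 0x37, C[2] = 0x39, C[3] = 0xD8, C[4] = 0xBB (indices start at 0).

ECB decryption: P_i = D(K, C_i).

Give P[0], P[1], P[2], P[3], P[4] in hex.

P[0] = 0x67, P[1] = 0x30, P[2] = 0x3E, P[3] = 0xDF, P[4] = 0xBC

P[0]: D(K, 0x60) = 0x67.
P[1]: D(K, 0x37) = 0x30.
P[2]: D(K, 0x39) = 0x3E.
P[3]: D(K, 0xD8) = 0xDF.
P[4]: D(K, 0xBB) = 0xBC.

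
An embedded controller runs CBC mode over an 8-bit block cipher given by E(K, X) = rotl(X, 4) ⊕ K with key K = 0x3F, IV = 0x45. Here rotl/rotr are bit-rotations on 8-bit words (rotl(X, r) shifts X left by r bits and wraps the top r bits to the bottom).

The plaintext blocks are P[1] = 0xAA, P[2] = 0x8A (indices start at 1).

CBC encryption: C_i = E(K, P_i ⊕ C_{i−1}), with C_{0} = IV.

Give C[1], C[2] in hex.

C[1]: P[1] ⊕ 0x45 = 0xEF; E(K, 0xEF) = 0xC1.
C[2]: P[2] ⊕ 0xC1 = 0x4B; E(K, 0x4B) = 0x8B.

C[1] = 0xC1, C[2] = 0x8B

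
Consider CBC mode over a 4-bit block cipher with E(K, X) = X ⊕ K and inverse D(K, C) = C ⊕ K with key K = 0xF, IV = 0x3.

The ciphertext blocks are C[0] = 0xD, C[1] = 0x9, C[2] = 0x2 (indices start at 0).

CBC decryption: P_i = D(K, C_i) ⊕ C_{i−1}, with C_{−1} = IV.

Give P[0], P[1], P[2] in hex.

P[0]: D(K, 0xD) = 0x2; 0x2 ⊕ 0x3 = 0x1.
P[1]: D(K, 0x9) = 0x6; 0x6 ⊕ 0xD = 0xB.
P[2]: D(K, 0x2) = 0xD; 0xD ⊕ 0x9 = 0x4.

P[0] = 0x1, P[1] = 0xB, P[2] = 0x4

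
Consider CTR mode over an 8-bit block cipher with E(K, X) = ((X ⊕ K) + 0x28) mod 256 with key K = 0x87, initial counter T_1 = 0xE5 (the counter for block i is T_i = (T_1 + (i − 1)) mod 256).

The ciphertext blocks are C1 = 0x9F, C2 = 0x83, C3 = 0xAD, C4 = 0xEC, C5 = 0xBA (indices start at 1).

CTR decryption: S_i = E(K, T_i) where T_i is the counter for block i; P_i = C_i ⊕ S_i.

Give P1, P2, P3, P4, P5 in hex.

P1 = 0x15, P2 = 0x0A, P3 = 0x25, P4 = 0x7B, P5 = 0x2C

P1: T = 0xE5, S = E(K, T) = 0x8A; 0x9F ⊕ 0x8A = 0x15.
P2: T = 0xE6, S = E(K, T) = 0x89; 0x83 ⊕ 0x89 = 0x0A.
P3: T = 0xE7, S = E(K, T) = 0x88; 0xAD ⊕ 0x88 = 0x25.
P4: T = 0xE8, S = E(K, T) = 0x97; 0xEC ⊕ 0x97 = 0x7B.
P5: T = 0xE9, S = E(K, T) = 0x96; 0xBA ⊕ 0x96 = 0x2C.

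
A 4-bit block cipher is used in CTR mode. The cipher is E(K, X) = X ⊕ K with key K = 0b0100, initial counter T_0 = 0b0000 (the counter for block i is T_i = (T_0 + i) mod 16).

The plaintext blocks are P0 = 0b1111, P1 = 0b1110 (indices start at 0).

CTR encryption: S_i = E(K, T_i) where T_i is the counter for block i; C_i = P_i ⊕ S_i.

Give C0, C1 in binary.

C0 = 0b1011, C1 = 0b1011

C0: T = 0b0000, S = E(K, T) = 0b0100; 0b1111 ⊕ 0b0100 = 0b1011.
C1: T = 0b0001, S = E(K, T) = 0b0101; 0b1110 ⊕ 0b0101 = 0b1011.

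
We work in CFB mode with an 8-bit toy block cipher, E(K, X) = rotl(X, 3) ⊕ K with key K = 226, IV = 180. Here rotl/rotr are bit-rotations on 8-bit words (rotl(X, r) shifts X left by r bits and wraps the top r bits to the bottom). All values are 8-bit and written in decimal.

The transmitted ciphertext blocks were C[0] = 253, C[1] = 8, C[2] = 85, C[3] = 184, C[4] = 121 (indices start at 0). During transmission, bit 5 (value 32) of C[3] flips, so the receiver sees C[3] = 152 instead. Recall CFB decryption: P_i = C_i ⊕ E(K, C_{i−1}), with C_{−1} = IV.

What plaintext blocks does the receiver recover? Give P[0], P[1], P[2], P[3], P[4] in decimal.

Only C[3] changed, to 152. In CFB, a change in C_i flips the same bit in P_i and garbles P_{i+1}. Decrypting the received ciphertext:
P[0]: E(K, 180) = 71; 253 ⊕ 71 = 186.
P[1]: E(K, 253) = 13; 8 ⊕ 13 = 5.
P[2]: E(K, 8) = 162; 85 ⊕ 162 = 247.
P[3]: E(K, 85) = 72; 152 ⊕ 72 = 208.
P[4]: E(K, 152) = 38; 121 ⊕ 38 = 95.
Blocks that differ from the original plaintext: P[3], P[4].

P[0] = 186, P[1] = 5, P[2] = 247, P[3] = 208, P[4] = 95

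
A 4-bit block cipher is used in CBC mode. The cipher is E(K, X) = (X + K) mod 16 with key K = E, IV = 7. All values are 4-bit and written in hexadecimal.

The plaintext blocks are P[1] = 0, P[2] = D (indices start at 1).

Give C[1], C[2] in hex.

C[1] = 5, C[2] = 6

CBC encryption: C_i = E(K, P_i ⊕ C_{i−1}), with C_{0} = IV.
C[1]: P[1] ⊕ 7 = 7; E(K, 7) = 5.
C[2]: P[2] ⊕ 5 = 8; E(K, 8) = 6.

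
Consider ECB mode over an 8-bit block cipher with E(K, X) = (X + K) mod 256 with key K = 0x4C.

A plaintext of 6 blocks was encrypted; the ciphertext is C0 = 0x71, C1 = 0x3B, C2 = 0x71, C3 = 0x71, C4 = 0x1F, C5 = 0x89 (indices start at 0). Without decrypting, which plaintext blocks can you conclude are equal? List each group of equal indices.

P0 = P2 = P3

ECB encrypts each block independently with the same key, so equal ciphertext blocks imply equal plaintext blocks.
C0 = C2 = C3 = 0x71, so P0 = P2 = P3.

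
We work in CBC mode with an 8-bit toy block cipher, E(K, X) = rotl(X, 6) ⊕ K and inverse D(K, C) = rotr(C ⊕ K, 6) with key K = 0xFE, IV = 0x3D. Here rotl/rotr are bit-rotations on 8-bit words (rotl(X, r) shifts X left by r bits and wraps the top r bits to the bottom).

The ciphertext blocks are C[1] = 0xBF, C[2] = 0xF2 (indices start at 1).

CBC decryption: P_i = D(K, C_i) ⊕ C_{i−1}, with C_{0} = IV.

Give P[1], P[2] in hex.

P[1] = 0x38, P[2] = 0x8F

P[1]: D(K, 0xBF) = 0x05; 0x05 ⊕ 0x3D = 0x38.
P[2]: D(K, 0xF2) = 0x30; 0x30 ⊕ 0xBF = 0x8F.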